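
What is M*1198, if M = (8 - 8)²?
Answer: 0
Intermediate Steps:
M = 0 (M = 0² = 0)
M*1198 = 0*1198 = 0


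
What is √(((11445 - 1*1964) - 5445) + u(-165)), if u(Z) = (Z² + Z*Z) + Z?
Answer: √58321 ≈ 241.50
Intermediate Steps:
u(Z) = Z + 2*Z² (u(Z) = (Z² + Z²) + Z = 2*Z² + Z = Z + 2*Z²)
√(((11445 - 1*1964) - 5445) + u(-165)) = √(((11445 - 1*1964) - 5445) - 165*(1 + 2*(-165))) = √(((11445 - 1964) - 5445) - 165*(1 - 330)) = √((9481 - 5445) - 165*(-329)) = √(4036 + 54285) = √58321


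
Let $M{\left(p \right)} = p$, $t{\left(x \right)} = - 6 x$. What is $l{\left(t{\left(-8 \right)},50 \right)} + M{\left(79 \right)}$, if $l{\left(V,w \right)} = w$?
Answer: $129$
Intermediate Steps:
$l{\left(t{\left(-8 \right)},50 \right)} + M{\left(79 \right)} = 50 + 79 = 129$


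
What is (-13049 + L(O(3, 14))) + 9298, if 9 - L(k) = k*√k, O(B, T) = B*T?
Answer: -3742 - 42*√42 ≈ -4014.2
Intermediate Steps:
L(k) = 9 - k^(3/2) (L(k) = 9 - k*√k = 9 - k^(3/2))
(-13049 + L(O(3, 14))) + 9298 = (-13049 + (9 - (3*14)^(3/2))) + 9298 = (-13049 + (9 - 42^(3/2))) + 9298 = (-13049 + (9 - 42*√42)) + 9298 = (-13040 - 42*√42) + 9298 = -3742 - 42*√42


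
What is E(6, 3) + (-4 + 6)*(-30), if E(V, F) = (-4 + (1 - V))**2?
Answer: 21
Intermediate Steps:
E(V, F) = (-3 - V)**2
E(6, 3) + (-4 + 6)*(-30) = (3 + 6)**2 + (-4 + 6)*(-30) = 9**2 + 2*(-30) = 81 - 60 = 21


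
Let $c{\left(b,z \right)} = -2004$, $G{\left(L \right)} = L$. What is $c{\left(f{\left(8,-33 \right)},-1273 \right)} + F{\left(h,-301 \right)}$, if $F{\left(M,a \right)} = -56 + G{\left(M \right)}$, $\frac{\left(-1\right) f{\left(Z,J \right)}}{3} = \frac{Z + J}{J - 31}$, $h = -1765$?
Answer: $-3825$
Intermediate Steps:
$f{\left(Z,J \right)} = - \frac{3 \left(J + Z\right)}{-31 + J}$ ($f{\left(Z,J \right)} = - 3 \frac{Z + J}{J - 31} = - 3 \frac{J + Z}{-31 + J} = - \frac{3 \left(J + Z\right)}{-31 + J}$)
$F{\left(M,a \right)} = -56 + M$
$c{\left(f{\left(8,-33 \right)},-1273 \right)} + F{\left(h,-301 \right)} = -2004 - 1821 = -3825$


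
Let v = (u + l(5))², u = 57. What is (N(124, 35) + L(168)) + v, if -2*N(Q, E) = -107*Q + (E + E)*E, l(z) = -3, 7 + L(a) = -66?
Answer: 8252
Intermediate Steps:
L(a) = -73 (L(a) = -7 - 66 = -73)
N(Q, E) = -E² + 107*Q/2 (N(Q, E) = -(-107*Q + (E + E)*E)/2 = -(-107*Q + (2*E)*E)/2 = -(-107*Q + 2*E²)/2 = -E² + 107*Q/2)
v = 2916 (v = (57 - 3)² = 54² = 2916)
(N(124, 35) + L(168)) + v = ((-1*35² + (107/2)*124) - 73) + 2916 = ((-1*1225 + 6634) - 73) + 2916 = ((-1225 + 6634) - 73) + 2916 = (5409 - 73) + 2916 = 5336 + 2916 = 8252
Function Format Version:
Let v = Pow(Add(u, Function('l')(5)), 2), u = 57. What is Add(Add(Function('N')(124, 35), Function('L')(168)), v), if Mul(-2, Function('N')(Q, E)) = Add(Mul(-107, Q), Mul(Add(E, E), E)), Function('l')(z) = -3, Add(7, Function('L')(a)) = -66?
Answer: 8252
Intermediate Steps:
Function('L')(a) = -73 (Function('L')(a) = Add(-7, -66) = -73)
Function('N')(Q, E) = Add(Mul(-1, Pow(E, 2)), Mul(Rational(107, 2), Q)) (Function('N')(Q, E) = Mul(Rational(-1, 2), Add(Mul(-107, Q), Mul(Add(E, E), E))) = Mul(Rational(-1, 2), Add(Mul(-107, Q), Mul(Mul(2, E), E))) = Mul(Rational(-1, 2), Add(Mul(-107, Q), Mul(2, Pow(E, 2)))) = Add(Mul(-1, Pow(E, 2)), Mul(Rational(107, 2), Q)))
v = 2916 (v = Pow(Add(57, -3), 2) = Pow(54, 2) = 2916)
Add(Add(Function('N')(124, 35), Function('L')(168)), v) = Add(Add(Add(Mul(-1, Pow(35, 2)), Mul(Rational(107, 2), 124)), -73), 2916) = Add(Add(Add(Mul(-1, 1225), 6634), -73), 2916) = Add(Add(Add(-1225, 6634), -73), 2916) = Add(Add(5409, -73), 2916) = Add(5336, 2916) = 8252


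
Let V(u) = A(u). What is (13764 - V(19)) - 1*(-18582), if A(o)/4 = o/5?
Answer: 161654/5 ≈ 32331.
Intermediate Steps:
A(o) = 4*o/5 (A(o) = 4*(o/5) = 4*o/5)
V(u) = 4*u/5
(13764 - V(19)) - 1*(-18582) = (13764 - 4*19/5) - 1*(-18582) = (13764 - 1*76/5) + 18582 = (13764 - 76/5) + 18582 = 68744/5 + 18582 = 161654/5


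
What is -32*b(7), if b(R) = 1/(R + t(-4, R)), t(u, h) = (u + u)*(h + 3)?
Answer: 32/73 ≈ 0.43836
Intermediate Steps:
t(u, h) = 2*u*(3 + h) (t(u, h) = (2*u)*(3 + h) = 2*u*(3 + h))
b(R) = 1/(-24 - 7*R) (b(R) = 1/(R + 2*(-4)*(3 + R)) = 1/(R + (-24 - 8*R)) = 1/(-24 - 7*R))
-32*b(7) = -32/(-24 - 7*7) = -32/(-24 - 49) = -32/(-73) = -32*(-1/73) = 32/73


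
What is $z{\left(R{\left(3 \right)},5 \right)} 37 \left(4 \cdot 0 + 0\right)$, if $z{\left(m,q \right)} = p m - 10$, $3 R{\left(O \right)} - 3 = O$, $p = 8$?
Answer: $0$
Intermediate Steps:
$R{\left(O \right)} = 1 + \frac{O}{3}$
$z{\left(m,q \right)} = -10 + 8 m$ ($z{\left(m,q \right)} = 8 m - 10 = -10 + 8 m$)
$z{\left(R{\left(3 \right)},5 \right)} 37 \left(4 \cdot 0 + 0\right) = \left(-10 + 8 \left(1 + \frac{1}{3} \cdot 3\right)\right) 37 \left(4 \cdot 0 + 0\right) = \left(-10 + 8 \left(1 + 1\right)\right) 37 \left(0 + 0\right) = \left(-10 + 8 \cdot 2\right) 37 \cdot 0 = \left(-10 + 16\right) 37 \cdot 0 = 6 \cdot 37 \cdot 0 = 222 \cdot 0 = 0$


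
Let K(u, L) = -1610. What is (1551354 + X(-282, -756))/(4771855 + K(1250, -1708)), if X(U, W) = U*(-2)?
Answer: 1551918/4770245 ≈ 0.32533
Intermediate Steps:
X(U, W) = -2*U
(1551354 + X(-282, -756))/(4771855 + K(1250, -1708)) = (1551354 - 2*(-282))/(4771855 - 1610) = (1551354 + 564)/4770245 = 1551918*(1/4770245) = 1551918/4770245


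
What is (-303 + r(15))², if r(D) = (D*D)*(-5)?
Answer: 2039184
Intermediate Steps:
r(D) = -5*D² (r(D) = D²*(-5) = -5*D²)
(-303 + r(15))² = (-303 - 5*15²)² = (-303 - 5*225)² = (-303 - 1125)² = (-1428)² = 2039184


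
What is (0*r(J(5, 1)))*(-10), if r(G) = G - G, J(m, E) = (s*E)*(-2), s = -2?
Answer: 0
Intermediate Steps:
J(m, E) = 4*E (J(m, E) = -2*E*(-2) = 4*E)
r(G) = 0
(0*r(J(5, 1)))*(-10) = (0*0)*(-10) = 0*(-10) = 0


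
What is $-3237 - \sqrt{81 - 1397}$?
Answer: $-3237 - 2 i \sqrt{329} \approx -3237.0 - 36.277 i$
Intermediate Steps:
$-3237 - \sqrt{81 - 1397} = -3237 - \sqrt{-1316} = -3237 - 2 i \sqrt{329}$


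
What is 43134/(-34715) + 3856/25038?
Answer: -473064026/434597085 ≈ -1.0885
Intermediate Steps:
43134/(-34715) + 3856/25038 = 43134*(-1/34715) + 3856*(1/25038) = -43134/34715 + 1928/12519 = -473064026/434597085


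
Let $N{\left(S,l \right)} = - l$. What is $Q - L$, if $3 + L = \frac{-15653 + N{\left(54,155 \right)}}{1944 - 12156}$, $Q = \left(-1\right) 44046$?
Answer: $- \frac{112445731}{2553} \approx -44045.0$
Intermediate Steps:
$Q = -44046$
$L = - \frac{3707}{2553}$ ($L = -3 + \frac{-15653 - 155}{1944 - 12156} = -3 + \frac{-15653 - 155}{-10212} = -3 - - \frac{3952}{2553} = -3 + \frac{3952}{2553} = - \frac{3707}{2553} \approx -1.452$)
$Q - L = -44046 - - \frac{3707}{2553} = -44046 + \frac{3707}{2553} = - \frac{112445731}{2553}$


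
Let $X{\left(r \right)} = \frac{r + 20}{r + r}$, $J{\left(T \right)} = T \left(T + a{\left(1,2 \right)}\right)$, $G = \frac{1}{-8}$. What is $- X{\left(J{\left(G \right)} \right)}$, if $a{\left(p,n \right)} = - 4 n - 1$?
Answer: $- \frac{1353}{146} \approx -9.2671$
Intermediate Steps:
$a{\left(p,n \right)} = -1 - 4 n$
$G = - \frac{1}{8} \approx -0.125$
$J{\left(T \right)} = T \left(-9 + T\right)$ ($J{\left(T \right)} = T \left(T - 9\right) = T \left(-9 + T\right)$)
$X{\left(r \right)} = \frac{20 + r}{2 r}$
$- X{\left(J{\left(G \right)} \right)} = - \frac{20 - \frac{-9 - \frac{1}{8}}{8}}{2 \left(- \frac{-9 - \frac{1}{8}}{8}\right)} = - \frac{20 - - \frac{73}{64}}{2 \left(\left(- \frac{1}{8}\right) \left(- \frac{73}{8}\right)\right)} = - \frac{20 + \frac{73}{64}}{2 \cdot \frac{73}{64}} = - \frac{64 \cdot 1353}{2 \cdot 73 \cdot 64} = \left(-1\right) \frac{1353}{146} = - \frac{1353}{146}$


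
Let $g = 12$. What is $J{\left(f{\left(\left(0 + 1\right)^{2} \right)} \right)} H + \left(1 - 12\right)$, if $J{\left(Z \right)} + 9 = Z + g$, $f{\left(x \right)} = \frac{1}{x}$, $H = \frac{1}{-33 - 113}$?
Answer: $- \frac{805}{73} \approx -11.027$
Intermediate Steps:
$H = - \frac{1}{146}$ ($H = \frac{1}{-146} = - \frac{1}{146} \approx -0.0068493$)
$J{\left(Z \right)} = 3 + Z$ ($J{\left(Z \right)} = -9 + \left(Z + 12\right) = -9 + \left(12 + Z\right) = 3 + Z$)
$J{\left(f{\left(\left(0 + 1\right)^{2} \right)} \right)} H + \left(1 - 12\right) = \left(3 + \frac{1}{\left(0 + 1\right)^{2}}\right) \left(- \frac{1}{146}\right) + \left(1 - 12\right) = \left(3 + \frac{1}{1^{2}}\right) \left(- \frac{1}{146}\right) + \left(1 - 12\right) = \left(3 + 1^{-1}\right) \left(- \frac{1}{146}\right) - 11 = \left(3 + 1\right) \left(- \frac{1}{146}\right) - 11 = 4 \left(- \frac{1}{146}\right) - 11 = - \frac{2}{73} - 11 = - \frac{805}{73}$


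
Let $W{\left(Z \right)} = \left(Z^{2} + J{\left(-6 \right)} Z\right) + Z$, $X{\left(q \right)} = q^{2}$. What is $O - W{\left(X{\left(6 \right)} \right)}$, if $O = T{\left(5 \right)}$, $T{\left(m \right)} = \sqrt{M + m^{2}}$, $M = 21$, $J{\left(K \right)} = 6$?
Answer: $-1548 + \sqrt{46} \approx -1541.2$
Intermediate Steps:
$W{\left(Z \right)} = Z^{2} + 7 Z$ ($W{\left(Z \right)} = \left(Z^{2} + 6 Z\right) + Z = Z^{2} + 7 Z$)
$T{\left(m \right)} = \sqrt{21 + m^{2}}$
$O = \sqrt{46}$ ($O = \sqrt{21 + 5^{2}} = \sqrt{21 + 25} = \sqrt{46} \approx 6.7823$)
$O - W{\left(X{\left(6 \right)} \right)} = \sqrt{46} - 6^{2} \left(7 + 6^{2}\right) = \sqrt{46} - 36 \left(7 + 36\right) = \sqrt{46} - 36 \cdot 43 = \sqrt{46} - 1548 = -1548 + \sqrt{46}$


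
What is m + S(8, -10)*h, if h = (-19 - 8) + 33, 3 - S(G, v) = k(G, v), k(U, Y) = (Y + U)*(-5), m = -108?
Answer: -150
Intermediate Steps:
k(U, Y) = -5*U - 5*Y (k(U, Y) = (U + Y)*(-5) = -5*U - 5*Y)
S(G, v) = 3 + 5*G + 5*v (S(G, v) = 3 - (-5*G - 5*v) = 3 + (5*G + 5*v) = 3 + 5*G + 5*v)
h = 6 (h = -27 + 33 = 6)
m + S(8, -10)*h = -108 + (3 + 5*8 + 5*(-10))*6 = -108 + (3 + 40 - 50)*6 = -108 - 7*6 = -108 - 42 = -150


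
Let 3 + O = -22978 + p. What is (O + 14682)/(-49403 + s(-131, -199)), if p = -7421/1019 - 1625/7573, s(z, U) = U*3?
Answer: 64100300321/385844350000 ≈ 0.16613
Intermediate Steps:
s(z, U) = 3*U
p = -57855108/7716887 (p = -7421*1/1019 - 1625*1/7573 = -7421/1019 - 1625/7573 = -57855108/7716887 ≈ -7.4972)
O = -177399635255/7716887 (O = -3 + (-22978 - 57855108/7716887) = -3 - 177376484594/7716887 = -177399635255/7716887 ≈ -22989.)
(O + 14682)/(-49403 + s(-131, -199)) = (-177399635255/7716887 + 14682)/(-49403 + 3*(-199)) = -64100300321/(7716887*(-49403 - 597)) = -64100300321/7716887/(-50000) = -64100300321/7716887*(-1/50000) = 64100300321/385844350000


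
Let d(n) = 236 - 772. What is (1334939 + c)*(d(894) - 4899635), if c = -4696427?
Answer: 16471866014448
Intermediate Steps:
d(n) = -536
(1334939 + c)*(d(894) - 4899635) = (1334939 - 4696427)*(-536 - 4899635) = -3361488*(-4900171) = 16471866014448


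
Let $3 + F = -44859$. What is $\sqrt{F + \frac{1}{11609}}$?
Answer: $\frac{i \sqrt{6046001527813}}{11609} \approx 211.81 i$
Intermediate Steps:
$F = -44862$ ($F = -3 - 44859 = -44862$)
$\sqrt{F + \frac{1}{11609}} = \sqrt{-44862 + \frac{1}{11609}} = \sqrt{- \frac{520802957}{11609}} = \frac{i \sqrt{6046001527813}}{11609}$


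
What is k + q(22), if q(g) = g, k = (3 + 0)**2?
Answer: 31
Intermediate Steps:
k = 9 (k = 3**2 = 9)
k + q(22) = 9 + 22 = 31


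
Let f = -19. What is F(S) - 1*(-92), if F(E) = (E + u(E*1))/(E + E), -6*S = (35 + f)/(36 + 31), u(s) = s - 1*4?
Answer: 573/4 ≈ 143.25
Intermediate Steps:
u(s) = -4 + s (u(s) = s - 4 = -4 + s)
S = -8/201 (S = -(35 - 19)/(6*(36 + 31)) = -8/(3*67) = -⅙*16/67 = -8/201 ≈ -0.039801)
F(E) = (-4 + 2*E)/(2*E) (F(E) = (E + (-4 + E*1))/(E + E) = (E + (-4 + E))/((2*E)) = (-4 + 2*E)*(1/(2*E)) = (-4 + 2*E)/(2*E))
F(S) - 1*(-92) = (-2 - 8/201)/(-8/201) - 1*(-92) = -201/8*(-410/201) + 92 = 205/4 + 92 = 573/4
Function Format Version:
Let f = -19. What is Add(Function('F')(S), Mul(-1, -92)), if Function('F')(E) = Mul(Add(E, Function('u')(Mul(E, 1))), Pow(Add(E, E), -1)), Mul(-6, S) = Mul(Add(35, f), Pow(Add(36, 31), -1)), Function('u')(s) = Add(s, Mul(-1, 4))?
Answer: Rational(573, 4) ≈ 143.25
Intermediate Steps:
Function('u')(s) = Add(-4, s) (Function('u')(s) = Add(s, -4) = Add(-4, s))
S = Rational(-8, 201) (S = Mul(Rational(-1, 6), Mul(Add(35, -19), Pow(Add(36, 31), -1))) = Mul(Rational(-1, 6), Mul(16, Pow(67, -1))) = Mul(Rational(-1, 6), Mul(16, Rational(1, 67))) = Mul(Rational(-1, 6), Rational(16, 67)) = Rational(-8, 201) ≈ -0.039801)
Function('F')(E) = Mul(Rational(1, 2), Pow(E, -1), Add(-4, Mul(2, E))) (Function('F')(E) = Mul(Add(E, Add(-4, Mul(E, 1))), Pow(Add(E, E), -1)) = Mul(Add(E, Add(-4, E)), Pow(Mul(2, E), -1)) = Mul(Add(-4, Mul(2, E)), Mul(Rational(1, 2), Pow(E, -1))) = Mul(Rational(1, 2), Pow(E, -1), Add(-4, Mul(2, E))))
Add(Function('F')(S), Mul(-1, -92)) = Add(Mul(Pow(Rational(-8, 201), -1), Add(-2, Rational(-8, 201))), Mul(-1, -92)) = Add(Mul(Rational(-201, 8), Rational(-410, 201)), 92) = Add(Rational(205, 4), 92) = Rational(573, 4)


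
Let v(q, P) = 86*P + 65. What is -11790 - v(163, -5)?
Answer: -11425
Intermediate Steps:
v(q, P) = 65 + 86*P
-11790 - v(163, -5) = -11790 - (65 + 86*(-5)) = -11790 - (65 - 430) = -11790 - 1*(-365) = -11790 + 365 = -11425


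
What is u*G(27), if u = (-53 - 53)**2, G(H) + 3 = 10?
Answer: 78652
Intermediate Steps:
G(H) = 7 (G(H) = -3 + 10 = 7)
u = 11236 (u = (-106)**2 = 11236)
u*G(27) = 11236*7 = 78652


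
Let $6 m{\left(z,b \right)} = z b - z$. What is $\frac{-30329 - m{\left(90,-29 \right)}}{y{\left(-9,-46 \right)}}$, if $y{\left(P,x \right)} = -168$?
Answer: $\frac{29879}{168} \approx 177.85$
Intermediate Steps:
$m{\left(z,b \right)} = - \frac{z}{6} + \frac{b z}{6}$ ($m{\left(z,b \right)} = \frac{z b - z}{6} = \frac{b z - z}{6} = \frac{- z + b z}{6} = - \frac{z}{6} + \frac{b z}{6}$)
$\frac{-30329 - m{\left(90,-29 \right)}}{y{\left(-9,-46 \right)}} = \frac{-30329 - \frac{1}{6} \cdot 90 \left(-1 - 29\right)}{-168} = \left(-30329 - \frac{1}{6} \cdot 90 \left(-30\right)\right) \left(- \frac{1}{168}\right) = \left(-30329 - -450\right) \left(- \frac{1}{168}\right) = \left(-30329 + 450\right) \left(- \frac{1}{168}\right) = \left(-29879\right) \left(- \frac{1}{168}\right) = \frac{29879}{168}$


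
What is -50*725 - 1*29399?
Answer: -65649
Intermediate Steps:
-50*725 - 1*29399 = -36250 - 29399 = -65649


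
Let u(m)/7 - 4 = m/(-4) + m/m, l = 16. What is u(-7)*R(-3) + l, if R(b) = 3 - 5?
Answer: -157/2 ≈ -78.500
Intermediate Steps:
R(b) = -2
u(m) = 35 - 7*m/4 (u(m) = 28 + 7*(m/(-4) + m/m) = 28 + 7*(m*(-¼) + 1) = 28 + 7*(-m/4 + 1) = 28 + 7*(1 - m/4) = 28 + (7 - 7*m/4) = 35 - 7*m/4)
u(-7)*R(-3) + l = (35 - 7/4*(-7))*(-2) + 16 = (35 + 49/4)*(-2) + 16 = (189/4)*(-2) + 16 = -189/2 + 16 = -157/2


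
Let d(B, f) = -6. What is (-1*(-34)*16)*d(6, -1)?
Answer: -3264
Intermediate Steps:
(-1*(-34)*16)*d(6, -1) = (-1*(-34)*16)*(-6) = (34*16)*(-6) = 544*(-6) = -3264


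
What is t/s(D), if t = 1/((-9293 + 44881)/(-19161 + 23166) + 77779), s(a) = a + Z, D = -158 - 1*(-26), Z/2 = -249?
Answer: -89/4361566762 ≈ -2.0406e-8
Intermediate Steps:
Z = -498 (Z = 2*(-249) = -498)
D = -132 (D = -158 + 26 = -132)
s(a) = -498 + a (s(a) = a - 498 = -498 + a)
t = 4005/311540483 (t = 1/(35588/4005 + 77779) = 1/(311540483/4005) = 4005/311540483 ≈ 1.2855e-5)
t/s(D) = 4005/(311540483*(-498 - 132)) = (4005/311540483)/(-630) = (4005/311540483)*(-1/630) = -89/4361566762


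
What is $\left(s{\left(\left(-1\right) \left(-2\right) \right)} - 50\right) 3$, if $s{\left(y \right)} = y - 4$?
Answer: $-156$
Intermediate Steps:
$s{\left(y \right)} = -4 + y$
$\left(s{\left(\left(-1\right) \left(-2\right) \right)} - 50\right) 3 = \left(\left(-4 - -2\right) - 50\right) 3 = \left(\left(-4 + 2\right) - 50\right) 3 = \left(-2 - 50\right) 3 = \left(-52\right) 3 = -156$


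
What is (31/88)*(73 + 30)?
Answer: 3193/88 ≈ 36.284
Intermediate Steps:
(31/88)*(73 + 30) = (31*(1/88))*103 = (31/88)*103 = 3193/88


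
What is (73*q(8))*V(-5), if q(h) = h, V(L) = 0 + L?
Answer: -2920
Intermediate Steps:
V(L) = L
(73*q(8))*V(-5) = (73*8)*(-5) = 584*(-5) = -2920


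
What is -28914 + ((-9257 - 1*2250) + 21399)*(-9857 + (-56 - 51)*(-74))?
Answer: -19209502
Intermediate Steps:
-28914 + ((-9257 - 1*2250) + 21399)*(-9857 + (-56 - 51)*(-74)) = -28914 + ((-9257 - 2250) + 21399)*(-9857 - 107*(-74)) = -28914 + (-11507 + 21399)*(-9857 + 7918) = -28914 + 9892*(-1939) = -28914 - 19180588 = -19209502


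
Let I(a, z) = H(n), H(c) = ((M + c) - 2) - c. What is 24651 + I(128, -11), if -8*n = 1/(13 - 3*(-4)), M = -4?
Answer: 24645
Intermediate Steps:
n = -1/200 (n = -1/(8*(13 - 3*(-4))) = -1/(8*(13 + 12)) = -1/8/25 = -1/8*1/25 = -1/200 ≈ -0.0050000)
H(c) = -6 (H(c) = ((-4 + c) - 2) - c = (-6 + c) - c = -6)
I(a, z) = -6
24651 + I(128, -11) = 24651 - 6 = 24645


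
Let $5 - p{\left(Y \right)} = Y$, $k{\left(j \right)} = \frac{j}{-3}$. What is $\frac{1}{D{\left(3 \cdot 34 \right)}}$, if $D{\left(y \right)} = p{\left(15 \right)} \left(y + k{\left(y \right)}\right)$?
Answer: $- \frac{1}{680} \approx -0.0014706$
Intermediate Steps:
$k{\left(j \right)} = - \frac{j}{3}$ ($k{\left(j \right)} = j \left(- \frac{1}{3}\right) = - \frac{j}{3}$)
$p{\left(Y \right)} = 5 - Y$
$D{\left(y \right)} = - \frac{20 y}{3}$ ($D{\left(y \right)} = \left(5 - 15\right) \left(y - \frac{y}{3}\right) = \left(5 - 15\right) \frac{2 y}{3} = - 10 \frac{2 y}{3} = - \frac{20 y}{3}$)
$\frac{1}{D{\left(3 \cdot 34 \right)}} = \frac{1}{\left(- \frac{20}{3}\right) 3 \cdot 34} = \frac{1}{\left(- \frac{20}{3}\right) 102} = \frac{1}{-680} = - \frac{1}{680}$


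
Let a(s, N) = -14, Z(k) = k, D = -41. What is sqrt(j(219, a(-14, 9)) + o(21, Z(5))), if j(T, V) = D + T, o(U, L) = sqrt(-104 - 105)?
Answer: sqrt(178 + I*sqrt(209)) ≈ 13.353 + 0.54135*I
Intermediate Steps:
o(U, L) = I*sqrt(209) (o(U, L) = sqrt(-209) = I*sqrt(209))
j(T, V) = -41 + T
sqrt(j(219, a(-14, 9)) + o(21, Z(5))) = sqrt((-41 + 219) + I*sqrt(209)) = sqrt(178 + I*sqrt(209))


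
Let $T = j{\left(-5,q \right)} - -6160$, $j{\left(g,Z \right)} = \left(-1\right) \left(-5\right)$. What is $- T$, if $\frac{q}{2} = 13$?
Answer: $-6165$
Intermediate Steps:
$q = 26$ ($q = 2 \cdot 13 = 26$)
$j{\left(g,Z \right)} = 5$
$T = 6165$ ($T = 5 - -6160 = 5 + 6160 = 6165$)
$- T = \left(-1\right) 6165 = -6165$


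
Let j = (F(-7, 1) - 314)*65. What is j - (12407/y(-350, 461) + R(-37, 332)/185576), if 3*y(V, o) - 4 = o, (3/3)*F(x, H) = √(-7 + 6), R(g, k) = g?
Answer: -589381390497/28764280 + 65*I ≈ -20490.0 + 65.0*I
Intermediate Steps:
F(x, H) = I (F(x, H) = √(-7 + 6) = √(-1) = I)
y(V, o) = 4/3 + o/3
j = -20410 + 65*I (j = (I - 314)*65 = (-314 + I)*65 = -20410 + 65*I ≈ -20410.0 + 65.0*I)
j - (12407/y(-350, 461) + R(-37, 332)/185576) = (-20410 + 65*I) - (12407/(4/3 + (⅓)*461) - 37/185576) = (-20410 + 65*I) - (12407/(4/3 + 461/3) - 37*1/185576) = (-20410 + 65*I) - (12407/155 - 37/185576) = (-20410 + 65*I) - 1*2302435697/28764280 = (-20410 + 65*I) - 2302435697/28764280 = -589381390497/28764280 + 65*I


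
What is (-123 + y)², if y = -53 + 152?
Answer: 576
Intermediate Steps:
y = 99
(-123 + y)² = (-123 + 99)² = (-24)² = 576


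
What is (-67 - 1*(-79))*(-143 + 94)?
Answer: -588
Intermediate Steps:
(-67 - 1*(-79))*(-143 + 94) = (-67 + 79)*(-49) = 12*(-49) = -588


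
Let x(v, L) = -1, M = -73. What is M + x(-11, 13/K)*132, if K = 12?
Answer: -205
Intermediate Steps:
M + x(-11, 13/K)*132 = -73 - 1*132 = -73 - 132 = -205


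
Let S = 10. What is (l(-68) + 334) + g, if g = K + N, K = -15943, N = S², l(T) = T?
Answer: -15577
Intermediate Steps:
N = 100 (N = 10² = 100)
g = -15843 (g = -15943 + 100 = -15843)
(l(-68) + 334) + g = (-68 + 334) - 15843 = 266 - 15843 = -15577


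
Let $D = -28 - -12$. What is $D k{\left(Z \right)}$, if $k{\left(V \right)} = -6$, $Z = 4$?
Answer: $96$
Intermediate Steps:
$D = -16$ ($D = -28 + 12 = -16$)
$D k{\left(Z \right)} = \left(-16\right) \left(-6\right) = 96$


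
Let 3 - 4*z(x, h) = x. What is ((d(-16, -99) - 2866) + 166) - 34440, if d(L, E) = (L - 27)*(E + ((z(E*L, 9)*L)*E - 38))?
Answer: 26890019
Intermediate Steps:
z(x, h) = ¾ - x/4
d(L, E) = (-27 + L)*(-38 + E + E*L*(¾ - E*L/4)) (d(L, E) = (L - 27)*(E + (((¾ - E*L/4)*L)*E - 38)) = (-27 + L)*(E + (((¾ - E*L/4)*L)*E - 38)) = (-27 + L)*(E + ((L*(¾ - E*L/4))*E - 38)) = (-27 + L)*(E + (E*L*(¾ - E*L/4) - 38)) = (-27 + L)*(E + (-38 + E*L*(¾ - E*L/4))) = (-27 + L)*(-38 + E + E*L*(¾ - E*L/4)))
((d(-16, -99) - 2866) + 166) - 34440 = (((1026 - 38*(-16) - 27*(-99) - 99*(-16) - ¼*(-99)*(-16)²*(-3 - 99*(-16)) + (27/4)*(-99)*(-16)*(-3 - 99*(-16))) - 2866) + 166) - 34440 = (((1026 + 608 + 2673 + 1584 - ¼*(-99)*256*(-3 + 1584) + (27/4)*(-99)*(-16)*(-3 + 1584)) - 2866) + 166) - 34440 = (((1026 + 608 + 2673 + 1584 - ¼*(-99)*256*1581 + (27/4)*(-99)*(-16)*1581) - 2866) + 166) - 34440 = (((1026 + 608 + 2673 + 1584 + 10017216 + 16904052) - 2866) + 166) - 34440 = ((26927159 - 2866) + 166) - 34440 = (26924293 + 166) - 34440 = 26924459 - 34440 = 26890019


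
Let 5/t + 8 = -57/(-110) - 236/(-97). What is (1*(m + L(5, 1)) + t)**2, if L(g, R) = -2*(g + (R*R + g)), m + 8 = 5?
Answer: 1960350015625/2902084641 ≈ 675.50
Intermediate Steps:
m = -3 (m = -8 + 5 = -3)
L(g, R) = -4*g - 2*R**2 (L(g, R) = -2*(g + (R**2 + g)) = -2*(g + (g + R**2)) = -2*(R**2 + 2*g) = -4*g - 2*R**2)
t = -53350/53871 (t = 5/(-8 + (-57/(-110) - 236/(-97))) = 5/(-8 + (-57*(-1/110) - 236*(-1/97))) = 5/(-8 + (57/110 + 236/97)) = 5/(-8 + 31489/10670) = 5/(-53871/10670) = 5*(-10670/53871) = -53350/53871 ≈ -0.99033)
(1*(m + L(5, 1)) + t)**2 = (1*(-3 + (-4*5 - 2*1**2)) - 53350/53871)**2 = (1*(-3 + (-20 - 2*1)) - 53350/53871)**2 = (1*(-3 + (-20 - 2)) - 53350/53871)**2 = (1*(-3 - 22) - 53350/53871)**2 = (1*(-25) - 53350/53871)**2 = (-25 - 53350/53871)**2 = (-1400125/53871)**2 = 1960350015625/2902084641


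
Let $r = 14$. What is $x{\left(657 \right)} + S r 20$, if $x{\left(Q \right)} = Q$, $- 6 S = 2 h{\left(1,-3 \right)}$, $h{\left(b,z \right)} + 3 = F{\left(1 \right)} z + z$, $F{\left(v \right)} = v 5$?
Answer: $2617$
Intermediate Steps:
$F{\left(v \right)} = 5 v$
$h{\left(b,z \right)} = -3 + 6 z$ ($h{\left(b,z \right)} = -3 + \left(5 \cdot 1 z + z\right) = -3 + \left(5 z + z\right) = -3 + 6 z$)
$S = 7$ ($S = - \frac{2 \left(-3 + 6 \left(-3\right)\right)}{6} = - \frac{2 \left(-3 - 18\right)}{6} = - \frac{2 \left(-21\right)}{6} = \left(- \frac{1}{6}\right) \left(-42\right) = 7$)
$x{\left(657 \right)} + S r 20 = 657 + 7 \cdot 14 \cdot 20 = 657 + 98 \cdot 20 = 657 + 1960 = 2617$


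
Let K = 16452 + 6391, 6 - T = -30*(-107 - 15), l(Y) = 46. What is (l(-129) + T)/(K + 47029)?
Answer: -41/794 ≈ -0.051637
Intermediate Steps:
T = -3654 (T = 6 - (-30)*(-107 - 15) = 6 - (-30)*(-122) = 6 - 1*3660 = 6 - 3660 = -3654)
K = 22843
(l(-129) + T)/(K + 47029) = (46 - 3654)/(22843 + 47029) = -3608/69872 = -3608*1/69872 = -41/794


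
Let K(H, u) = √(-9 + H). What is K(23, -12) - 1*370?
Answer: -370 + √14 ≈ -366.26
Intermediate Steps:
K(23, -12) - 1*370 = √(-9 + 23) - 1*370 = √14 - 370 = -370 + √14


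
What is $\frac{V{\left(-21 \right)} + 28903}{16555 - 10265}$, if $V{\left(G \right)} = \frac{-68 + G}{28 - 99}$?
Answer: $\frac{1026101}{223295} \approx 4.5953$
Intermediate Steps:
$V{\left(G \right)} = \frac{68}{71} - \frac{G}{71}$ ($V{\left(G \right)} = \frac{-68 + G}{-71} = \left(-68 + G\right) \left(- \frac{1}{71}\right) = \frac{68}{71} - \frac{G}{71}$)
$\frac{V{\left(-21 \right)} + 28903}{16555 - 10265} = \frac{\left(\frac{68}{71} - - \frac{21}{71}\right) + 28903}{16555 - 10265} = \frac{\left(\frac{68}{71} + \frac{21}{71}\right) + 28903}{6290} = \left(\frac{89}{71} + 28903\right) \frac{1}{6290} = \frac{2052202}{71} \cdot \frac{1}{6290} = \frac{1026101}{223295}$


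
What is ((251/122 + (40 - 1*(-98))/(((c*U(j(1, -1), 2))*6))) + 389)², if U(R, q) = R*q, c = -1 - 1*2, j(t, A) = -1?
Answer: 5222230225/33489 ≈ 1.5594e+5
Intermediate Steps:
c = -3 (c = -1 - 2 = -3)
((251/122 + (40 - 1*(-98))/(((c*U(j(1, -1), 2))*6))) + 389)² = ((251/122 + (40 - 1*(-98))/((-(-3)*2*6))) + 389)² = ((251*(1/122) + (40 + 98)/((-3*(-2)*6))) + 389)² = ((251/122 + 138/((6*6))) + 389)² = ((251/122 + 138/36) + 389)² = ((251/122 + 138*(1/36)) + 389)² = ((251/122 + 23/6) + 389)² = (1078/183 + 389)² = (72265/183)² = 5222230225/33489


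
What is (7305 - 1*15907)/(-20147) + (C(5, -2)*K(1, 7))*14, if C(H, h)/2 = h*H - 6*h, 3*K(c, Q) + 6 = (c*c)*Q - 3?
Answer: -2230658/60441 ≈ -36.906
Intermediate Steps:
K(c, Q) = -3 + Q*c**2/3 (K(c, Q) = -2 + ((c*c)*Q - 3)/3 = -2 + (c**2*Q - 3)/3 = -2 + (Q*c**2 - 3)/3 = -2 + (-3 + Q*c**2)/3 = -2 + (-1 + Q*c**2/3) = -3 + Q*c**2/3)
C(H, h) = -12*h + 2*H*h (C(H, h) = 2*(h*H - 6*h) = 2*(H*h - 6*h) = 2*(-6*h + H*h) = -12*h + 2*H*h)
(7305 - 1*15907)/(-20147) + (C(5, -2)*K(1, 7))*14 = (7305 - 1*15907)/(-20147) + ((2*(-2)*(-6 + 5))*(-3 + (1/3)*7*1**2))*14 = (7305 - 15907)*(-1/20147) + ((2*(-2)*(-1))*(-3 + (1/3)*7*1))*14 = -8602*(-1/20147) + (4*(-3 + 7/3))*14 = 8602/20147 + (4*(-2/3))*14 = 8602/20147 - 8/3*14 = 8602/20147 - 112/3 = -2230658/60441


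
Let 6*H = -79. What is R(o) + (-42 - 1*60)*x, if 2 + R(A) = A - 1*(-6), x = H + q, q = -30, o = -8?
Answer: 4399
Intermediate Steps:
H = -79/6 (H = (⅙)*(-79) = -79/6 ≈ -13.167)
x = -259/6 (x = -79/6 - 30 = -259/6 ≈ -43.167)
R(A) = 4 + A (R(A) = -2 + (A - 1*(-6)) = -2 + (A + 6) = -2 + (6 + A) = 4 + A)
R(o) + (-42 - 1*60)*x = (4 - 8) + (-42 - 1*60)*(-259/6) = -4 + (-42 - 60)*(-259/6) = -4 - 102*(-259/6) = -4 + 4403 = 4399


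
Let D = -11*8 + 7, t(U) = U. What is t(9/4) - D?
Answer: 333/4 ≈ 83.250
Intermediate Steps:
D = -81 (D = -88 + 7 = -81)
t(9/4) - D = 9/4 - 1*(-81) = 9*(¼) + 81 = 9/4 + 81 = 333/4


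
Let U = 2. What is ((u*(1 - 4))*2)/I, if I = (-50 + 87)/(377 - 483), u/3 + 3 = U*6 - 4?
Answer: 9540/37 ≈ 257.84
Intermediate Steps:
u = 15 (u = -9 + 3*(2*6 - 4) = -9 + 3*(12 - 4) = -9 + 3*8 = -9 + 24 = 15)
I = -37/106 (I = 37/(-106) = 37*(-1/106) = -37/106 ≈ -0.34906)
((u*(1 - 4))*2)/I = ((15*(1 - 4))*2)/(-37/106) = ((15*(-3))*2)*(-106/37) = -45*2*(-106/37) = -90*(-106/37) = 9540/37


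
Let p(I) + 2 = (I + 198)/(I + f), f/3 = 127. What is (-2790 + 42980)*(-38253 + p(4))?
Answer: -118383446974/77 ≈ -1.5374e+9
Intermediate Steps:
f = 381 (f = 3*127 = 381)
p(I) = -2 + (198 + I)/(381 + I) (p(I) = -2 + (I + 198)/(I + 381) = -2 + (198 + I)/(381 + I))
(-2790 + 42980)*(-38253 + p(4)) = (-2790 + 42980)*(-38253 + (-564 - 1*4)/(381 + 4)) = 40190*(-38253 + (-564 - 4)/385) = 40190*(-38253 + (1/385)*(-568)) = 40190*(-38253 - 568/385) = 40190*(-14727973/385) = -118383446974/77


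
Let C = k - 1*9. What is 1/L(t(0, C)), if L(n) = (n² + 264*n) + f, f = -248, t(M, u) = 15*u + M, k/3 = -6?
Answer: 1/56857 ≈ 1.7588e-5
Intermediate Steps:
k = -18 (k = 3*(-6) = -18)
C = -27 (C = -18 - 1*9 = -18 - 9 = -27)
t(M, u) = M + 15*u
L(n) = -248 + n² + 264*n (L(n) = (n² + 264*n) - 248 = -248 + n² + 264*n)
1/L(t(0, C)) = 1/(-248 + (0 + 15*(-27))² + 264*(0 + 15*(-27))) = 1/(-248 + (0 - 405)² + 264*(0 - 405)) = 1/(-248 + (-405)² + 264*(-405)) = 1/(-248 + 164025 - 106920) = 1/56857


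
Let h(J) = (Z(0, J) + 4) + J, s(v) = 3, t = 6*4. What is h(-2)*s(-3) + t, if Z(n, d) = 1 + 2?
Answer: 39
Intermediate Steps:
Z(n, d) = 3
t = 24
h(J) = 7 + J (h(J) = (3 + 4) + J = 7 + J)
h(-2)*s(-3) + t = (7 - 2)*3 + 24 = 5*3 + 24 = 15 + 24 = 39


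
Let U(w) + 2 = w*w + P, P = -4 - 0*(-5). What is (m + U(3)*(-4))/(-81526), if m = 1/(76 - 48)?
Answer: 335/2282728 ≈ 0.00014675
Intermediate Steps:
P = -4 (P = -4 - 1*0 = -4 + 0 = -4)
U(w) = -6 + w² (U(w) = -2 + (w*w - 4) = -2 + (w² - 4) = -2 + (-4 + w²) = -6 + w²)
m = 1/28 ≈ 0.035714
(m + U(3)*(-4))/(-81526) = (1/28 + (-6 + 3²)*(-4))/(-81526) = (1/28 + (-6 + 9)*(-4))*(-1/81526) = (1/28 + 3*(-4))*(-1/81526) = (1/28 - 12)*(-1/81526) = -335/28*(-1/81526) = 335/2282728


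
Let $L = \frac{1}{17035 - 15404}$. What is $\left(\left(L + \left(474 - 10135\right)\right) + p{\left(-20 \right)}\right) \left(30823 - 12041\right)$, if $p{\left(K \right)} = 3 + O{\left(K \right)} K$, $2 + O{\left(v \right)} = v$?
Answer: $- \frac{282379049574}{1631} \approx -1.7313 \cdot 10^{8}$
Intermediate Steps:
$O{\left(v \right)} = -2 + v$
$p{\left(K \right)} = 3 + K \left(-2 + K\right)$ ($p{\left(K \right)} = 3 + \left(-2 + K\right) K = 3 + K \left(-2 + K\right)$)
$L = \frac{1}{1631} \approx 0.00061312$
$\left(\left(L + \left(474 - 10135\right)\right) + p{\left(-20 \right)}\right) \left(30823 - 12041\right) = \left(\left(\frac{1}{1631} + \left(474 - 10135\right)\right) - \left(-3 + 20 \left(-2 - 20\right)\right)\right) \left(30823 - 12041\right) = \left(\left(\frac{1}{1631} + \left(474 - 10135\right)\right) + \left(3 - -440\right)\right) 18782 = \left(\left(\frac{1}{1631} - 9661\right) + \left(3 + 440\right)\right) 18782 = \left(- \frac{15757090}{1631} + 443\right) 18782 = \left(- \frac{15034557}{1631}\right) 18782 = - \frac{282379049574}{1631}$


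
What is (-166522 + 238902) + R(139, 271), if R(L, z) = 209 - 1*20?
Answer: 72569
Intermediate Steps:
R(L, z) = 189 (R(L, z) = 209 - 20 = 189)
(-166522 + 238902) + R(139, 271) = (-166522 + 238902) + 189 = 72380 + 189 = 72569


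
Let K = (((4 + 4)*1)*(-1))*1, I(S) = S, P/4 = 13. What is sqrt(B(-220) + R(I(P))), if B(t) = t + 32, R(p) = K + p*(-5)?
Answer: 2*I*sqrt(114) ≈ 21.354*I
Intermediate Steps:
P = 52 (P = 4*13 = 52)
K = -8 (K = ((8*1)*(-1))*1 = (8*(-1))*1 = -8*1 = -8)
R(p) = -8 - 5*p (R(p) = -8 + p*(-5) = -8 - 5*p)
B(t) = 32 + t
sqrt(B(-220) + R(I(P))) = sqrt((32 - 220) + (-8 - 5*52)) = sqrt(-188 + (-8 - 260)) = sqrt(-188 - 268) = sqrt(-456) = 2*I*sqrt(114)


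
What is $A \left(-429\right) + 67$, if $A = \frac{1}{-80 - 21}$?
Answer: $\frac{7196}{101} \approx 71.248$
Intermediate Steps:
$A = - \frac{1}{101}$ ($A = \frac{1}{-101} = - \frac{1}{101} \approx -0.009901$)
$A \left(-429\right) + 67 = \left(- \frac{1}{101}\right) \left(-429\right) + 67 = \frac{429}{101} + 67 = \frac{7196}{101}$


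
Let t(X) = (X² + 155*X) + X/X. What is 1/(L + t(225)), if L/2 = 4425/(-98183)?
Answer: 98183/8394735833 ≈ 1.1696e-5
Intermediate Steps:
t(X) = 1 + X² + 155*X (t(X) = (X² + 155*X) + 1 = 1 + X² + 155*X)
L = -8850/98183 (L = 2*(4425/(-98183)) = 2*(4425*(-1/98183)) = 2*(-4425/98183) = -8850/98183 ≈ -0.090138)
1/(L + t(225)) = 1/(-8850/98183 + (1 + 225² + 155*225)) = 1/(-8850/98183 + (1 + 50625 + 34875)) = 1/(-8850/98183 + 85501) = 1/(8394735833/98183) = 98183/8394735833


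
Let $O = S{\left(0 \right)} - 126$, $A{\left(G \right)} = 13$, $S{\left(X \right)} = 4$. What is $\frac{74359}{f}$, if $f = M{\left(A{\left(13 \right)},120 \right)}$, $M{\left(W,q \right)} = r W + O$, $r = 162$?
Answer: $\frac{74359}{1984} \approx 37.479$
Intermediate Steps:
$O = -122$ ($O = 4 - 126 = -122$)
$M{\left(W,q \right)} = -122 + 162 W$ ($M{\left(W,q \right)} = 162 W - 122 = -122 + 162 W$)
$f = 1984$ ($f = -122 + 162 \cdot 13 = -122 + 2106 = 1984$)
$\frac{74359}{f} = \frac{74359}{1984}$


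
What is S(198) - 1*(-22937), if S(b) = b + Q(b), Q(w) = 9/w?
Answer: 508971/22 ≈ 23135.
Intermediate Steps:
S(b) = b + 9/b
S(198) - 1*(-22937) = (198 + 9/198) - 1*(-22937) = (198 + 9*(1/198)) + 22937 = (198 + 1/22) + 22937 = 4357/22 + 22937 = 508971/22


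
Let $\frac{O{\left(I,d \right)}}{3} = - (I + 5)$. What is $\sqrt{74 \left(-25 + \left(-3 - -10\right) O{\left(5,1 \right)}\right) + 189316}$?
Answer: $\sqrt{171926} \approx 414.64$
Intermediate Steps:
$O{\left(I,d \right)} = -15 - 3 I$ ($O{\left(I,d \right)} = 3 \left(- (I + 5)\right) = 3 \left(- (5 + I)\right) = 3 \left(-5 - I\right) = -15 - 3 I$)
$\sqrt{74 \left(-25 + \left(-3 - -10\right) O{\left(5,1 \right)}\right) + 189316} = \sqrt{74 \left(-25 + \left(-3 - -10\right) \left(-15 - 15\right)\right) + 189316} = \sqrt{74 \left(-25 + \left(-3 + 10\right) \left(-15 - 15\right)\right) + 189316} = \sqrt{74 \left(-25 + 7 \left(-30\right)\right) + 189316} = \sqrt{74 \left(-25 - 210\right) + 189316} = \sqrt{74 \left(-235\right) + 189316} = \sqrt{-17390 + 189316} = \sqrt{171926}$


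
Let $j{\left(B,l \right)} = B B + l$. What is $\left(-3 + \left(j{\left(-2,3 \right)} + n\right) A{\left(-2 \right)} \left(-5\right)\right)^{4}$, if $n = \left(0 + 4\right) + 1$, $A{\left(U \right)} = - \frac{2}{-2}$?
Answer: $15752961$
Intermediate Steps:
$A{\left(U \right)} = 1$ ($A{\left(U \right)} = \left(-2\right) \left(- \frac{1}{2}\right) = 1$)
$j{\left(B,l \right)} = l + B^{2}$ ($j{\left(B,l \right)} = B^{2} + l = l + B^{2}$)
$n = 5$ ($n = 4 + 1 = 5$)
$\left(-3 + \left(j{\left(-2,3 \right)} + n\right) A{\left(-2 \right)} \left(-5\right)\right)^{4} = \left(-3 + \left(\left(3 + \left(-2\right)^{2}\right) + 5\right) 1 \left(-5\right)\right)^{4} = \left(-3 + \left(\left(3 + 4\right) + 5\right) 1 \left(-5\right)\right)^{4} = \left(-3 + \left(7 + 5\right) 1 \left(-5\right)\right)^{4} = \left(-3 + 12 \cdot 1 \left(-5\right)\right)^{4} = \left(-3 + 12 \left(-5\right)\right)^{4} = \left(-3 - 60\right)^{4} = \left(-63\right)^{4} = 15752961$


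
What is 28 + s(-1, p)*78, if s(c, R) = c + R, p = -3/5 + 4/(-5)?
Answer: -796/5 ≈ -159.20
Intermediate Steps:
p = -7/5 (p = -3*⅕ + 4*(-⅕) = -⅗ - ⅘ = -7/5 ≈ -1.4000)
s(c, R) = R + c
28 + s(-1, p)*78 = 28 + (-7/5 - 1)*78 = 28 - 12/5*78 = 28 - 936/5 = -796/5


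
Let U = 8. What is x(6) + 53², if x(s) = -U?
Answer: 2801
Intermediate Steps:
x(s) = -8 (x(s) = -1*8 = -8)
x(6) + 53² = -8 + 53² = -8 + 2809 = 2801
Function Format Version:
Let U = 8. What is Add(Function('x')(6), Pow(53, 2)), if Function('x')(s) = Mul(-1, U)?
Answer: 2801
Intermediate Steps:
Function('x')(s) = -8 (Function('x')(s) = Mul(-1, 8) = -8)
Add(Function('x')(6), Pow(53, 2)) = Add(-8, Pow(53, 2)) = Add(-8, 2809) = 2801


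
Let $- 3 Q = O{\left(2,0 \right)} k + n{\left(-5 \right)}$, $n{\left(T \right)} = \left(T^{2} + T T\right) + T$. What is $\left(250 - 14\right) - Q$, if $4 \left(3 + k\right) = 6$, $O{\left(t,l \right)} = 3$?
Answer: $\frac{499}{2} \approx 249.5$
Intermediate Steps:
$n{\left(T \right)} = T + 2 T^{2}$ ($n{\left(T \right)} = \left(T^{2} + T^{2}\right) + T = 2 T^{2} + T = T + 2 T^{2}$)
$k = - \frac{3}{2}$ ($k = -3 + \frac{1}{4} \cdot 6 = -3 + \frac{3}{2} = - \frac{3}{2} \approx -1.5$)
$Q = - \frac{27}{2}$ ($Q = - \frac{3 \left(- \frac{3}{2}\right) - 5 \left(1 + 2 \left(-5\right)\right)}{3} = - \frac{- \frac{9}{2} - 5 \left(1 - 10\right)}{3} = - \frac{- \frac{9}{2} - -45}{3} = - \frac{- \frac{9}{2} + 45}{3} = \left(- \frac{1}{3}\right) \frac{81}{2} = - \frac{27}{2} \approx -13.5$)
$\left(250 - 14\right) - Q = \left(250 - 14\right) - - \frac{27}{2} = \left(250 - 14\right) + \frac{27}{2} = 236 + \frac{27}{2} = \frac{499}{2}$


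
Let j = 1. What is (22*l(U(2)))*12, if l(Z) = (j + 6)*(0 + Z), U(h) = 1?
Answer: 1848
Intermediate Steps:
l(Z) = 7*Z (l(Z) = (1 + 6)*(0 + Z) = 7*Z)
(22*l(U(2)))*12 = (22*(7*1))*12 = (22*7)*12 = 154*12 = 1848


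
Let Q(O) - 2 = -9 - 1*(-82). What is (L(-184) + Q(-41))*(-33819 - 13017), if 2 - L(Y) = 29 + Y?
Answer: -10865952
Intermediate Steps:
Q(O) = 75 (Q(O) = 2 + (-9 - 1*(-82)) = 2 + (-9 + 82) = 2 + 73 = 75)
L(Y) = -27 - Y (L(Y) = 2 - (29 + Y) = 2 + (-29 - Y) = -27 - Y)
(L(-184) + Q(-41))*(-33819 - 13017) = ((-27 - 1*(-184)) + 75)*(-33819 - 13017) = ((-27 + 184) + 75)*(-46836) = (157 + 75)*(-46836) = 232*(-46836) = -10865952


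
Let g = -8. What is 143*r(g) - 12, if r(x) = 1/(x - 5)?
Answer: -23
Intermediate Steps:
r(x) = 1/(-5 + x)
143*r(g) - 12 = 143/(-5 - 8) - 12 = 143/(-13) - 12 = 143*(-1/13) - 12 = -11 - 12 = -23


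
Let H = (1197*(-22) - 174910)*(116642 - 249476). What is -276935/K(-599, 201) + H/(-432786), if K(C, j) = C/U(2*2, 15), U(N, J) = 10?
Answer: -2468993223834/43206469 ≈ -57144.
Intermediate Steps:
K(C, j) = C/10
H = 26732045496 (H = (-26334 - 174910)*(-132834) = -201244*(-132834) = 26732045496)
-276935/K(-599, 201) + H/(-432786) = -276935/((1/10)*(-599)) + 26732045496/(-432786) = -276935/(-599/10) + 26732045496*(-1/432786) = -276935*(-10/599) - 4455340916/72131 = 2769350/599 - 4455340916/72131 = -2468993223834/43206469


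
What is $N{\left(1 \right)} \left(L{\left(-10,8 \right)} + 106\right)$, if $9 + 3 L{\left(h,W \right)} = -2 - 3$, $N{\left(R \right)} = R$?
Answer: $\frac{304}{3} \approx 101.33$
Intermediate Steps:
$L{\left(h,W \right)} = - \frac{14}{3}$ ($L{\left(h,W \right)} = -3 + \frac{-2 - 3}{3} = -3 + \frac{1}{3} \left(-5\right) = -3 - \frac{5}{3} = - \frac{14}{3}$)
$N{\left(1 \right)} \left(L{\left(-10,8 \right)} + 106\right) = 1 \left(- \frac{14}{3} + 106\right) = 1 \cdot \frac{304}{3} = \frac{304}{3}$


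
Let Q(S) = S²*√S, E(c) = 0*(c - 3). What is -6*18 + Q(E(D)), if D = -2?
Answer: -108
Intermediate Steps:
E(c) = 0 (E(c) = 0*(-3 + c) = 0)
Q(S) = S^(5/2)
-6*18 + Q(E(D)) = -6*18 + 0^(5/2) = -108 + 0 = -108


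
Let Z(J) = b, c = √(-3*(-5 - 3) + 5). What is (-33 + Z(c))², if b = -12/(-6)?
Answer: 961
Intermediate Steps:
b = 2 (b = -12*(-⅙) = 2)
c = √29 (c = √(-3*(-8) + 5) = √(24 + 5) = √29 ≈ 5.3852)
Z(J) = 2
(-33 + Z(c))² = (-33 + 2)² = (-31)² = 961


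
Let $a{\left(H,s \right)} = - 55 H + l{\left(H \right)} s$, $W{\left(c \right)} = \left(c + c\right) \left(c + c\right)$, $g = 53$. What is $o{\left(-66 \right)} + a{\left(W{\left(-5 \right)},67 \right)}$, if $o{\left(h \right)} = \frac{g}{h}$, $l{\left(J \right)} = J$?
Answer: $\frac{79147}{66} \approx 1199.2$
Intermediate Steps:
$W{\left(c \right)} = 4 c^{2}$ ($W{\left(c \right)} = 2 c 2 c = 4 c^{2}$)
$o{\left(h \right)} = \frac{53}{h}$
$a{\left(H,s \right)} = - 55 H + H s$
$o{\left(-66 \right)} + a{\left(W{\left(-5 \right)},67 \right)} = \frac{53}{-66} + 4 \left(-5\right)^{2} \left(-55 + 67\right) = 53 \left(- \frac{1}{66}\right) + 4 \cdot 25 \cdot 12 = - \frac{53}{66} + 100 \cdot 12 = - \frac{53}{66} + 1200 = \frac{79147}{66}$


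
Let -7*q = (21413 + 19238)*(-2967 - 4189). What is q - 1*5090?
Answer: 290862926/7 ≈ 4.1552e+7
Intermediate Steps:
q = 290898556/7 (q = -(21413 + 19238)*(-2967 - 4189)/7 = -40651*(-7156)/7 = -1/7*(-290898556) = 290898556/7 ≈ 4.1557e+7)
q - 1*5090 = 290898556/7 - 1*5090 = 290898556/7 - 5090 = 290862926/7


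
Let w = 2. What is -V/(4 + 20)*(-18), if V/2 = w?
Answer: 3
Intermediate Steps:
V = 4 (V = 2*2 = 4)
-V/(4 + 20)*(-18) = -4/(4 + 20)*(-18) = -4/24*(-18) = -4*(1/24)*(-18) = -(-18)/6 = -1*(-3) = 3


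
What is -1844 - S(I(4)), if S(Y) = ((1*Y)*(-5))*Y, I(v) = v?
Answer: -1764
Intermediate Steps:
S(Y) = -5*Y**2 (S(Y) = (Y*(-5))*Y = (-5*Y)*Y = -5*Y**2)
-1844 - S(I(4)) = -1844 - (-5)*4**2 = -1844 - (-5)*16 = -1844 - 1*(-80) = -1844 + 80 = -1764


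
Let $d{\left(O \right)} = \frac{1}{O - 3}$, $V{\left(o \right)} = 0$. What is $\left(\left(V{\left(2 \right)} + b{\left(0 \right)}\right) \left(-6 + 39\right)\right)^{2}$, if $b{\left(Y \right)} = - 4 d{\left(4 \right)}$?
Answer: $17424$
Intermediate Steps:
$d{\left(O \right)} = \frac{1}{-3 + O}$
$b{\left(Y \right)} = -4$ ($b{\left(Y \right)} = - \frac{4}{-3 + 4} = - \frac{4}{1} = \left(-4\right) 1 = -4$)
$\left(\left(V{\left(2 \right)} + b{\left(0 \right)}\right) \left(-6 + 39\right)\right)^{2} = \left(\left(0 - 4\right) \left(-6 + 39\right)\right)^{2} = \left(\left(-4\right) 33\right)^{2} = \left(-132\right)^{2} = 17424$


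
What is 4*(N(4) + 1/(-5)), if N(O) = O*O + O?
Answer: 396/5 ≈ 79.200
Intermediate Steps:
N(O) = O + O² (N(O) = O² + O = O + O²)
4*(N(4) + 1/(-5)) = 4*(4*(1 + 4) + 1/(-5)) = 4*(4*5 - ⅕) = 4*(20 - ⅕) = 4*(99/5) = 396/5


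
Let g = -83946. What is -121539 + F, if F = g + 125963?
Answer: -79522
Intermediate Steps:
F = 42017 (F = -83946 + 125963 = 42017)
-121539 + F = -121539 + 42017 = -79522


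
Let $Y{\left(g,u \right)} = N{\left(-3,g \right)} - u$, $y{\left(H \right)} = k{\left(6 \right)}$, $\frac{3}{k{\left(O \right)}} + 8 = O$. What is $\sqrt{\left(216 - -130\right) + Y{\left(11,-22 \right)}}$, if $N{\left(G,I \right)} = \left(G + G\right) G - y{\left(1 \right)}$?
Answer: $\frac{5 \sqrt{62}}{2} \approx 19.685$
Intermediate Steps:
$k{\left(O \right)} = \frac{3}{-8 + O}$
$y{\left(H \right)} = - \frac{3}{2}$ ($y{\left(H \right)} = \frac{3}{-8 + 6} = \frac{3}{-2} = 3 \left(- \frac{1}{2}\right) = - \frac{3}{2}$)
$N{\left(G,I \right)} = \frac{3}{2} + 2 G^{2}$ ($N{\left(G,I \right)} = \left(G + G\right) G - - \frac{3}{2} = 2 G G + \frac{3}{2} = 2 G^{2} + \frac{3}{2} = \frac{3}{2} + 2 G^{2}$)
$Y{\left(g,u \right)} = \frac{39}{2} - u$ ($Y{\left(g,u \right)} = \left(\frac{3}{2} + 2 \left(-3\right)^{2}\right) - u = \left(\frac{3}{2} + 2 \cdot 9\right) - u = \left(\frac{3}{2} + 18\right) - u = \frac{39}{2} - u$)
$\sqrt{\left(216 - -130\right) + Y{\left(11,-22 \right)}} = \sqrt{\left(216 - -130\right) + \left(\frac{39}{2} - -22\right)} = \sqrt{\left(216 + 130\right) + \left(\frac{39}{2} + 22\right)} = \sqrt{346 + \frac{83}{2}} = \sqrt{\frac{775}{2}} = \frac{5 \sqrt{62}}{2}$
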